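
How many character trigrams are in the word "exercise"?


Word: "exercise" (length 8)
Number of 3-grams = length - 3 + 1 = 8 - 3 + 1
= 6


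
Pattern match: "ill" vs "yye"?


Pattern of "ill": [0, 1, 1]
Pattern of "yye": [0, 0, 1]
Patterns do not match
Same pattern = No


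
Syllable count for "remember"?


Word: "remember"
Syllable breakdown: re / mem / ber
Counting: 3 parts
= 3 syllables


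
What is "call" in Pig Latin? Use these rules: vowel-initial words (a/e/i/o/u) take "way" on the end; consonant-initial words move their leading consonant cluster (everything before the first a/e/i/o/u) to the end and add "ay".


Word: "call"
Starts with consonant(s) → move to end, add 'ay'
Consonant cluster: "c"
Pig Latin = "allcay"


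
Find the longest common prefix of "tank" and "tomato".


Word 1: "tank"
Word 2: "tomato"
Comparing from start:
  Pos 0: 't' == 't'
  Pos 1: 'a' != 'o' (stop)
LCP = "t" (length 1)


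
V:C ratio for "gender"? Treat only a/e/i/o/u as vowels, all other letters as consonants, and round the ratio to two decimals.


Word: "gender"
Vowels (a,e,i,o,u): 2
Consonants: 4
Ratio = 2/4
= 0.50


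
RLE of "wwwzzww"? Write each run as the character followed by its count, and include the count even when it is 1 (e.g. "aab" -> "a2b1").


String: "wwwzzww"
Scanning for consecutive runs:
  'w' x 3
  'z' x 2
  'w' x 2
RLE = "w3z2w2"


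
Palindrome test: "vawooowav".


Word: "vawooowav"
Reversed: "vawooowav"
Forward == Backward? vawooowav == vawooowav
Palindrome = Yes


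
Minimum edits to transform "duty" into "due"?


Word 1: "duty" (length 4)
Word 2: "due" (length 3)
One optimal edit sequence (insert/delete/substitute each cost 1):
  1. keep 'd'
  2. keep 'u'
  3. delete 't'  (+1)
  4. substitute 'y' -> 'e'  (+1)
Total edit operations: 2
Edit distance = 2


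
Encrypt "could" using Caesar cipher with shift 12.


Word: "could"
Shift: 12
Each letter → (letter + shift) mod 26:
  'c' (2) + 12 = 14 → 'o'
  'o' (14) + 12 = 0 → 'a'
  'u' (20) + 12 = 6 → 'g'
  'l' (11) + 12 = 23 → 'x'
  'd' (3) + 12 = 15 → 'p'
Result = "oagxp"


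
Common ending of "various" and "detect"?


Word 1: "various"
Word 2: "detect"
Comparing from end:
  Pos -1: 's' != 't' (stop)
LCS = "" (length 0)


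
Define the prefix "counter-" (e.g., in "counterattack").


Prefix: counter-
Example: counterattack = counter- + attack
Meaning = against / opposite


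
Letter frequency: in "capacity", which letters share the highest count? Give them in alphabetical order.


Word: "capacity"
Letter counts:
  'a': 2
  'c': 2
  'i': 1
  'p': 1
  't': 1
  'y': 1
Maximum count = 2
Most frequent = 'a', 'c' (2 times each)


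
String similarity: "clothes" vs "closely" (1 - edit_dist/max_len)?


Word 1: "clothes" (length 7)
Word 2: "closely" (length 7)
One optimal edit sequence:
  1. keep 'c'
  2. keep 'l'
  3. keep 'o'
  4. substitute 't' -> 's'  (+1)
  5. substitute 'h' -> 'e'  (+1)
  6. substitute 'e' -> 'l'  (+1)
  7. substitute 's' -> 'y'  (+1)
Edit distance = 4
Max length = max(7, 7) = 7
Similarity = 1 - 4/7
= 0.4286


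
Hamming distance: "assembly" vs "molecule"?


Comparing character by character (same length = 8):
  Pos 0: 'a' vs 'm' !=
  Pos 1: 's' vs 'o' !=
  Pos 2: 's' vs 'l' !=
  Pos 3: 'e' vs 'e' =
  Pos 4: 'm' vs 'c' !=
  Pos 5: 'b' vs 'u' !=
  Pos 6: 'l' vs 'l' =
  Pos 7: 'y' vs 'e' !=
Hamming distance = 6


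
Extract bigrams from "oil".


Word: "oil" (length 3)
Number of bigrams = 3 - 2 + 1 = 2
  Position 0: "oi"
  Position 1: "il"
Bigrams = "oi", "il"


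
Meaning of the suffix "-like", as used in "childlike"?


Suffix: -like
Example: childlike (child + -like)
Meaning = resembling


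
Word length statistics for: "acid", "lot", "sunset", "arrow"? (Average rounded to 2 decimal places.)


Lengths: "acid"=4, "lot"=3, "sunset"=6, "arrow"=5
Sum = 18, Count = 4
Average = 18/4 = 4.50
= avg=4.50, min=3, max=6


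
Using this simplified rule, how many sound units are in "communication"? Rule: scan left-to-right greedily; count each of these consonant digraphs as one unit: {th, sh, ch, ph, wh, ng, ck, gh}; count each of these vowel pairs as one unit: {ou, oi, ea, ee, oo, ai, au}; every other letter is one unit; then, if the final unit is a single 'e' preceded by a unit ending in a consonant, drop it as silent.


Word: "communication" (13 letters)
Left-to-right scan:
  [1] 'c' (letter)
  [2] 'o' (letter)
  [3] 'm' (letter)
  [4] 'm' (letter)
  [5] 'u' (letter)
  [6] 'n' (letter)
  [7] 'i' (letter)
  [8] 'c' (letter)
  [9] 'a' (letter)
  [10] 't' (letter)
  [11] 'i' (letter)
  [12] 'o' (letter)
  [13] 'n' (letter)
Units from scan: 13
Sound units = 13 units


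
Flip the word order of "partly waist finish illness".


Original: "partly waist finish illness"
Words (1..n): partly | waist | finish | illness
Reversed (n..1): illness | finish | waist | partly
Result = "illness finish waist partly"


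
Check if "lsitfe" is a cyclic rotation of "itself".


Word: "itself", Candidate: "lsitfe"
Method: check if candidate is substring of word+word
"itselfitself" contains "lsitfe"? No
Is rotation = No


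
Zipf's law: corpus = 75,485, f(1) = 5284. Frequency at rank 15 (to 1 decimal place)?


Zipf's law: f(r) = f(1) / r
f(1) = 5284
f(15) = 5284 / 15
= 352.3 occurrences


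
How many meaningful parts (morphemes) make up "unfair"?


Word: "unfair"
Morphemes: un- + fair
Each morpheme carries meaning
= 2 morphemes


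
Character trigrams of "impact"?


Word: "impact" (length 6)
Number of trigrams = 6 - 3 + 1 = 4
  Position 0: "imp"
  Position 1: "mpa"
  Position 2: "pac"
  Position 3: "act"
Trigrams = "imp", "mpa", "pac", "act"


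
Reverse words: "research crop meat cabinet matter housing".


Original: "research crop meat cabinet matter housing"
Words (1..n): research | crop | meat | cabinet | matter | housing
Reversed (n..1): housing | matter | cabinet | meat | crop | research
Result = "housing matter cabinet meat crop research"


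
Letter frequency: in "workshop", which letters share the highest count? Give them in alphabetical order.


Word: "workshop"
Letter counts:
  'h': 1
  'k': 1
  'o': 2
  'p': 1
  'r': 1
  's': 1
  'w': 1
Maximum count = 2
Most frequent = 'o' (2 times each)


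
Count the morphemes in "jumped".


Word: "jumped"
Morphemes: jump | -ed
Each morpheme carries meaning
= 2 morphemes


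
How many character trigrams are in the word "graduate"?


Word: "graduate" (length 8)
Number of 3-grams = length - 3 + 1 = 8 - 3 + 1
= 6


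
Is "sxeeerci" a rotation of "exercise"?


Word: "exercise", Candidate: "sxeeerci"
Method: check if candidate is substring of word+word
"exerciseexercise" contains "sxeeerci"? No
Is rotation = No


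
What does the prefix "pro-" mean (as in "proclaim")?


Prefix: pro-
As in: proclaim -> pro- + claim
Meaning = forward / in favor of


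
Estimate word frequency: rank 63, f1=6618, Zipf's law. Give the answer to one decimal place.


Zipf's law: f(r) = f(1) / r
f(1) = 6618
f(63) = 6618 / 63
= 105.0 occurrences


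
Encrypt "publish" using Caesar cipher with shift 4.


Word: "publish"
Shift: 4
Each letter → (letter + shift) mod 26:
  'p' (15) + 4 = 19 → 't'
  'u' (20) + 4 = 24 → 'y'
  'b' (1) + 4 = 5 → 'f'
  'l' (11) + 4 = 15 → 'p'
  'i' (8) + 4 = 12 → 'm'
  's' (18) + 4 = 22 → 'w'
  'h' (7) + 4 = 11 → 'l'
Result = "tyfpmwl"


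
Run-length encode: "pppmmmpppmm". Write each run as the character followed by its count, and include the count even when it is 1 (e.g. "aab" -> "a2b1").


String: "pppmmmpppmm"
Scanning for consecutive runs:
  'p' x 3
  'm' x 3
  'p' x 3
  'm' x 2
RLE = "p3m3p3m2"


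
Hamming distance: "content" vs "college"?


Comparing character by character (same length = 7):
  Pos 0: 'c' vs 'c' =
  Pos 1: 'o' vs 'o' =
  Pos 2: 'n' vs 'l' !=
  Pos 3: 't' vs 'l' !=
  Pos 4: 'e' vs 'e' =
  Pos 5: 'n' vs 'g' !=
  Pos 6: 't' vs 'e' !=
Hamming distance = 4


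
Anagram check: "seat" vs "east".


Word 1: "seat" → sorted: aest
Word 2: "east" → sorted: aest
Same letters? aest == aest
Anagram = Yes


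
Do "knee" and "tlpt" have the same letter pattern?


Pattern of "knee": [0, 1, 2, 2]
Pattern of "tlpt": [0, 1, 2, 0]
Patterns do not match
Same pattern = No


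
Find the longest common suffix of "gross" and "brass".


Word 1: "gross"
Word 2: "brass"
Comparing from end:
  Pos -1: 's' == 's'
  Pos -2: 's' == 's'
  Pos -3: 'o' != 'a' (stop)
LCS = "ss" (length 2)


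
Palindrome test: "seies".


Word: "seies"
Reversed: "seies"
Forward == Backward? seies == seies
Palindrome = Yes


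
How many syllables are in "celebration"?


Word: "celebration"
Syllable breakdown: cel-e-bra-tion
Counting: 4 parts
= 4 syllables


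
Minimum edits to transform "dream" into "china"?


Word 1: "dream" (length 5)
Word 2: "china" (length 5)
One optimal edit sequence (insert/delete/substitute each cost 1):
  1. substitute 'd' -> 'c'  (+1)
  2. substitute 'r' -> 'h'  (+1)
  3. substitute 'e' -> 'i'  (+1)
  4. substitute 'a' -> 'n'  (+1)
  5. substitute 'm' -> 'a'  (+1)
Total edit operations: 5
Edit distance = 5


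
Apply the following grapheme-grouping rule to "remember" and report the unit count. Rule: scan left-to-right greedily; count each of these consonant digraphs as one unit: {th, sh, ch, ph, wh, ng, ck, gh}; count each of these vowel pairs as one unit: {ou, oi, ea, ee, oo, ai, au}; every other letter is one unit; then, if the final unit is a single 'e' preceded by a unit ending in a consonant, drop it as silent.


Word: "remember" (8 letters)
Left-to-right scan:
  [1] 'r' (letter)
  [2] 'e' (letter)
  [3] 'm' (letter)
  [4] 'e' (letter)
  [5] 'm' (letter)
  [6] 'b' (letter)
  [7] 'e' (letter)
  [8] 'r' (letter)
Units from scan: 8
Sound units = 8 units


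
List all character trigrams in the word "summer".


Word: "summer" (length 6)
Number of trigrams = 6 - 3 + 1 = 4
  Position 0: "sum"
  Position 1: "umm"
  Position 2: "mme"
  Position 3: "mer"
Trigrams = "sum", "umm", "mme", "mer"


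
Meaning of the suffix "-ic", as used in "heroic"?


Suffix: -ic
As in: heroic -> hero + -ic
Meaning = relating to


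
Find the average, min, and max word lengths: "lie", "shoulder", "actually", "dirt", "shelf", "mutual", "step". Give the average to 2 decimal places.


Lengths: "lie"=3, "shoulder"=8, "actually"=8, "dirt"=4, "shelf"=5, "mutual"=6, "step"=4
Sum = 38, Count = 7
Average = 38/7 = 5.43
= avg=5.43, min=3, max=8


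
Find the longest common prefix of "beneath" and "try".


Word 1: "beneath"
Word 2: "try"
Comparing from start:
  Pos 0: 'b' != 't' (stop)
LCP = "" (length 0)


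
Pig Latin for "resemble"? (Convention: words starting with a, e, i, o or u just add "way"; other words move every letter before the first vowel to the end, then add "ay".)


Word: "resemble"
Starts with consonant(s) → move to end, add 'ay'
Consonant cluster: "r"
Pig Latin = "esembleray"


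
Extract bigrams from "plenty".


Word: "plenty" (length 6)
Number of bigrams = 6 - 2 + 1 = 5
  Position 0: "pl"
  Position 1: "le"
  Position 2: "en"
  Position 3: "nt"
  Position 4: "ty"
Bigrams = "pl", "le", "en", "nt", "ty"


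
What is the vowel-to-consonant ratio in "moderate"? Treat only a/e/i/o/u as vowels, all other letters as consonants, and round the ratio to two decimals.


Word: "moderate"
Vowels (a,e,i,o,u): 4
Consonants: 4
Ratio = 4/4
= 1.00


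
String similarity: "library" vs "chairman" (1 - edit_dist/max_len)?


Word 1: "library" (length 7)
Word 2: "chairman" (length 8)
One optimal edit sequence:
  1. insert 'c'  (+1)
  2. substitute 'l' -> 'h'  (+1)
  3. substitute 'i' -> 'a'  (+1)
  4. substitute 'b' -> 'i'  (+1)
  5. keep 'r'
  6. substitute 'a' -> 'm'  (+1)
  7. substitute 'r' -> 'a'  (+1)
  8. substitute 'y' -> 'n'  (+1)
Edit distance = 7
Max length = max(7, 8) = 8
Similarity = 1 - 7/8
= 0.1250


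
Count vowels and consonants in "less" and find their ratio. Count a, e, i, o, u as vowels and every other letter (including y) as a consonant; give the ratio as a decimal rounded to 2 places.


Word: "less"
Vowels (a,e,i,o,u): 1
Consonants: 3
Ratio = 1/3
= 0.33


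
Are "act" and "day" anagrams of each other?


Word 1: "act" → sorted: act
Word 2: "day" → sorted: ady
Same letters? act != ady
Anagram = No


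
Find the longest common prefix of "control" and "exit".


Word 1: "control"
Word 2: "exit"
Comparing from start:
  Pos 0: 'c' != 'e' (stop)
LCP = "" (length 0)


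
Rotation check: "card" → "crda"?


Word: "card", Candidate: "crda"
Method: check if candidate is substring of word+word
"cardcard" contains "crda"? No
Is rotation = No


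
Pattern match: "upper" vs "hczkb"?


Pattern of "upper": [0, 1, 1, 2, 3]
Pattern of "hczkb": [0, 1, 2, 3, 4]
Patterns do not match
Same pattern = No


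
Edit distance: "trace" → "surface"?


Word 1: "trace" (length 5)
Word 2: "surface" (length 7)
One optimal edit sequence (insert/delete/substitute each cost 1):
  1. insert 's'  (+1)
  2. substitute 't' -> 'u'  (+1)
  3. keep 'r'
  4. insert 'f'  (+1)
  5. keep 'a'
  6. keep 'c'
  7. keep 'e'
Total edit operations: 3
Edit distance = 3


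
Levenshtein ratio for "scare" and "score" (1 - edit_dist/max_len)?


Word 1: "scare" (length 5)
Word 2: "score" (length 5)
One optimal edit sequence:
  1. keep 's'
  2. keep 'c'
  3. substitute 'a' -> 'o'  (+1)
  4. keep 'r'
  5. keep 'e'
Edit distance = 1
Max length = max(5, 5) = 5
Similarity = 1 - 1/5
= 0.8000


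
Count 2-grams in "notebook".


Word: "notebook" (length 8)
Number of 2-grams = length - 2 + 1 = 8 - 2 + 1
= 7


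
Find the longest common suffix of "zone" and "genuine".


Word 1: "zone"
Word 2: "genuine"
Comparing from end:
  Pos -1: 'e' == 'e'
  Pos -2: 'n' == 'n'
  Pos -3: 'o' != 'i' (stop)
LCS = "ne" (length 2)


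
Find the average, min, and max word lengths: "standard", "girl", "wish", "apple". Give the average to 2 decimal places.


Lengths: "standard"=8, "girl"=4, "wish"=4, "apple"=5
Sum = 21, Count = 4
Average = 21/4 = 5.25
= avg=5.25, min=4, max=8


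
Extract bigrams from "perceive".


Word: "perceive" (length 8)
Number of bigrams = 8 - 2 + 1 = 7
  Position 0: "pe"
  Position 1: "er"
  Position 2: "rc"
  Position 3: "ce"
  Position 4: "ei"
  Position 5: "iv"
  Position 6: "ve"
Bigrams = "pe", "er", "rc", "ce", "ei", "iv", "ve"


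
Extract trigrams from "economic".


Word: "economic" (length 8)
Number of trigrams = 8 - 3 + 1 = 6
  Position 0: "eco"
  Position 1: "con"
  Position 2: "ono"
  Position 3: "nom"
  Position 4: "omi"
  Position 5: "mic"
Trigrams = "eco", "con", "ono", "nom", "omi", "mic"


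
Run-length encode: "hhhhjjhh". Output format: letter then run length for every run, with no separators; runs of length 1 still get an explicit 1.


String: "hhhhjjhh"
Scanning for consecutive runs:
  'h' x 4
  'j' x 2
  'h' x 2
RLE = "h4j2h2"


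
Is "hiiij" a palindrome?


Word: "hiiij"
Reversed: "jiiih"
Forward == Backward? hiiij != jiiih
Palindrome = No


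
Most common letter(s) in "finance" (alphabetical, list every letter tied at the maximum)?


Word: "finance"
Letter counts:
  'a': 1
  'c': 1
  'e': 1
  'f': 1
  'i': 1
  'n': 2
Maximum count = 2
Most frequent = 'n' (2 times each)


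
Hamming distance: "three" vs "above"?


Comparing character by character (same length = 5):
  Pos 0: 't' vs 'a' !=
  Pos 1: 'h' vs 'b' !=
  Pos 2: 'r' vs 'o' !=
  Pos 3: 'e' vs 'v' !=
  Pos 4: 'e' vs 'e' =
Hamming distance = 4


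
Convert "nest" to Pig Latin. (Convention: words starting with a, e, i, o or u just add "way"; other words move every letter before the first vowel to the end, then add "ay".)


Word: "nest"
Starts with consonant(s) → move to end, add 'ay'
Consonant cluster: "n"
Pig Latin = "estnay"


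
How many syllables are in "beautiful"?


Word: "beautiful"
Syllable breakdown: beau / ti / ful
Counting: 3 parts
= 3 syllables


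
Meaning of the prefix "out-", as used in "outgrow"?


Prefix: out-
As in: outgrow -> out- + grow
Meaning = surpass


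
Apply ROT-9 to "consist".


Word: "consist"
Shift: 9
Each letter → (letter + shift) mod 26:
  'c' (2) + 9 = 11 → 'l'
  'o' (14) + 9 = 23 → 'x'
  'n' (13) + 9 = 22 → 'w'
  's' (18) + 9 = 1 → 'b'
  'i' (8) + 9 = 17 → 'r'
  's' (18) + 9 = 1 → 'b'
  't' (19) + 9 = 2 → 'c'
Result = "lxwbrbc"


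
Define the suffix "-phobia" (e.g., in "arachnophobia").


Suffix: -phobia
Example: arachnophobia = arachno- + -phobia
Meaning = fear of


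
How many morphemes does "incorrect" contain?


Word: "incorrect"
Morphemes: in- | correct
Each morpheme carries meaning
= 2 morphemes


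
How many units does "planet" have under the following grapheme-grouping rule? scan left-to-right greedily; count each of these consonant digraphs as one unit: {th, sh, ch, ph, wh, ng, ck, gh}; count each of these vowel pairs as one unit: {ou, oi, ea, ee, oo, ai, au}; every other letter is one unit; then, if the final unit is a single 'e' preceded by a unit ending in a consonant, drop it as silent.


Word: "planet" (6 letters)
Left-to-right scan:
  1. 'p' (letter)
  2. 'l' (letter)
  3. 'a' (letter)
  4. 'n' (letter)
  5. 'e' (letter)
  6. 't' (letter)
Units from scan: 6
Sound units = 6 units


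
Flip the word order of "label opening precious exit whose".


Original: "label opening precious exit whose"
Words (1..n): label | opening | precious | exit | whose
Reversed (n..1): whose | exit | precious | opening | label
Result = "whose exit precious opening label"


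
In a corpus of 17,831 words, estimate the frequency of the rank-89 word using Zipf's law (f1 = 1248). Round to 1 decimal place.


Zipf's law: f(r) = f(1) / r
f(1) = 1248
f(89) = 1248 / 89
= 14.0 occurrences


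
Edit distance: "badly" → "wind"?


Word 1: "badly" (length 5)
Word 2: "wind" (length 4)
One optimal edit sequence (insert/delete/substitute each cost 1):
  1. delete 'b'  (+1)
  2. substitute 'a' -> 'w'  (+1)
  3. substitute 'd' -> 'i'  (+1)
  4. substitute 'l' -> 'n'  (+1)
  5. substitute 'y' -> 'd'  (+1)
Total edit operations: 5
Edit distance = 5


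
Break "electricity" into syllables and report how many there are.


Word: "electricity"
Syllable breakdown: e | lec | tric | i | ty
Counting: 5 parts
= 5 syllables


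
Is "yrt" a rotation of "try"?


Word: "try", Candidate: "yrt"
Method: check if candidate is substring of word+word
"trytry" contains "yrt"? No
Is rotation = No


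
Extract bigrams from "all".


Word: "all" (length 3)
Number of bigrams = 3 - 2 + 1 = 2
  Position 0: "al"
  Position 1: "ll"
Bigrams = "al", "ll"


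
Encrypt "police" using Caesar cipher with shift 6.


Word: "police"
Shift: 6
Each letter → (letter + shift) mod 26:
  'p' (15) + 6 = 21 → 'v'
  'o' (14) + 6 = 20 → 'u'
  'l' (11) + 6 = 17 → 'r'
  'i' (8) + 6 = 14 → 'o'
  'c' (2) + 6 = 8 → 'i'
  'e' (4) + 6 = 10 → 'k'
Result = "vuroik"


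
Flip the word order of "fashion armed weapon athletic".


Original: "fashion armed weapon athletic"
Words (1..n): fashion | armed | weapon | athletic
Reversed (n..1): athletic | weapon | armed | fashion
Result = "athletic weapon armed fashion"


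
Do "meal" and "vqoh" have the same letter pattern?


Pattern of "meal": [0, 1, 2, 3]
Pattern of "vqoh": [0, 1, 2, 3]
Patterns match
Same pattern = Yes


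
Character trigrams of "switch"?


Word: "switch" (length 6)
Number of trigrams = 6 - 3 + 1 = 4
  Position 0: "swi"
  Position 1: "wit"
  Position 2: "itc"
  Position 3: "tch"
Trigrams = "swi", "wit", "itc", "tch"


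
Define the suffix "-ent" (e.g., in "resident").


Suffix: -ent
As in: resident -> reside + -ent, with a spelling change
Meaning = one who / that which


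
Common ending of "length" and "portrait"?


Word 1: "length"
Word 2: "portrait"
Comparing from end:
  Pos -1: 'h' != 't' (stop)
LCS = "" (length 0)


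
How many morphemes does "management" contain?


Word: "management"
Morphemes: manage + -ment
Each morpheme carries meaning
= 2 morphemes


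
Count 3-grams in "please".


Word: "please" (length 6)
Number of 3-grams = length - 3 + 1 = 6 - 3 + 1
= 4


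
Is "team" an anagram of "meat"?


Word 1: "meat" → sorted: aemt
Word 2: "team" → sorted: aemt
Same letters? aemt == aemt
Anagram = Yes


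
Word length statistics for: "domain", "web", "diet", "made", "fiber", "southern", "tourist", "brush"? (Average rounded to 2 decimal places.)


Lengths: "domain"=6, "web"=3, "diet"=4, "made"=4, "fiber"=5, "southern"=8, "tourist"=7, "brush"=5
Sum = 42, Count = 8
Average = 42/8 = 5.25
= avg=5.25, min=3, max=8


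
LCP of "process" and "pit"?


Word 1: "process"
Word 2: "pit"
Comparing from start:
  Pos 0: 'p' == 'p'
  Pos 1: 'r' != 'i' (stop)
LCP = "p" (length 1)


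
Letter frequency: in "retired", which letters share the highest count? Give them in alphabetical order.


Word: "retired"
Letter counts:
  'd': 1
  'e': 2
  'i': 1
  'r': 2
  't': 1
Maximum count = 2
Most frequent = 'e', 'r' (2 times each)


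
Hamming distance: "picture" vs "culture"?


Comparing character by character (same length = 7):
  Pos 0: 'p' vs 'c' !=
  Pos 1: 'i' vs 'u' !=
  Pos 2: 'c' vs 'l' !=
  Pos 3: 't' vs 't' =
  Pos 4: 'u' vs 'u' =
  Pos 5: 'r' vs 'r' =
  Pos 6: 'e' vs 'e' =
Hamming distance = 3


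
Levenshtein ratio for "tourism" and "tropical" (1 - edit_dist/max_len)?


Word 1: "tourism" (length 7)
Word 2: "tropical" (length 8)
One optimal edit sequence:
  1. keep 't'
  2. insert 'r'  (+1)
  3. keep 'o'
  4. substitute 'u' -> 'p'  (+1)
  5. substitute 'r' -> 'i'  (+1)
  6. substitute 'i' -> 'c'  (+1)
  7. substitute 's' -> 'a'  (+1)
  8. substitute 'm' -> 'l'  (+1)
Edit distance = 6
Max length = max(7, 8) = 8
Similarity = 1 - 6/8
= 0.2500


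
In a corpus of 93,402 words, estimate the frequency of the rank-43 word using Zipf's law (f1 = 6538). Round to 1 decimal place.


Zipf's law: f(r) = f(1) / r
f(1) = 6538
f(43) = 6538 / 43
= 152.0 occurrences


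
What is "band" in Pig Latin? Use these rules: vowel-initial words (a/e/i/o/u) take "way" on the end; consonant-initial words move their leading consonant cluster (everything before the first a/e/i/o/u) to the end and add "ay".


Word: "band"
Starts with consonant(s) → move to end, add 'ay'
Consonant cluster: "b"
Pig Latin = "andbay"


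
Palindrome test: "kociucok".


Word: "kociucok"
Reversed: "kocuicok"
Forward == Backward? kociucok != kocuicok
Palindrome = No


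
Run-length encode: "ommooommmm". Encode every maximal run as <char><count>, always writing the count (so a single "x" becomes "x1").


String: "ommooommmm"
Scanning for consecutive runs:
  'o' x 1
  'm' x 2
  'o' x 3
  'm' x 4
RLE = "o1m2o3m4"


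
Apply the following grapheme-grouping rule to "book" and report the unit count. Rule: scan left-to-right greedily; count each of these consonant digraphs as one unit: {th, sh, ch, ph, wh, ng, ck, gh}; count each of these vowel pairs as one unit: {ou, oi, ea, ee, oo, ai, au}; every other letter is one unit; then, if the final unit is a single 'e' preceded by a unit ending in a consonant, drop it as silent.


Word: "book" (4 letters)
Left-to-right scan:
  1. 'b' (letter)
  2. 'oo' (vowel-pair)
  3. 'k' (letter)
Units from scan: 3
Sound units = 3 units


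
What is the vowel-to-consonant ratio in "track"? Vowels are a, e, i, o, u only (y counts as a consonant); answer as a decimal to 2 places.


Word: "track"
Vowels (a,e,i,o,u): 1
Consonants: 4
Ratio = 1/4
= 0.25


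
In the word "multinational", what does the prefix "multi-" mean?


Prefix: multi-
Example: multinational = multi- + national
Meaning = many


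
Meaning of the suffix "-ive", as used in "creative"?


Suffix: -ive
As in: creative -> create + -ive, with a spelling change
Meaning = tending to


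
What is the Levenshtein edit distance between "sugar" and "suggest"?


Word 1: "sugar" (length 5)
Word 2: "suggest" (length 7)
One optimal edit sequence (insert/delete/substitute each cost 1):
  1. keep 's'
  2. keep 'u'
  3. insert 'g'  (+1)
  4. keep 'g'
  5. insert 'e'  (+1)
  6. substitute 'a' -> 's'  (+1)
  7. substitute 'r' -> 't'  (+1)
Total edit operations: 4
Edit distance = 4


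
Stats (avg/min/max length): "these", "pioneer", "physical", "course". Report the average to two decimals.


Lengths: "these"=5, "pioneer"=7, "physical"=8, "course"=6
Sum = 26, Count = 4
Average = 26/4 = 6.50
= avg=6.50, min=5, max=8


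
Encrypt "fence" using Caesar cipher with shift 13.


Word: "fence"
Shift: 13
Each letter → (letter + shift) mod 26:
  'f' (5) + 13 = 18 → 's'
  'e' (4) + 13 = 17 → 'r'
  'n' (13) + 13 = 0 → 'a'
  'c' (2) + 13 = 15 → 'p'
  'e' (4) + 13 = 17 → 'r'
Result = "srapr"


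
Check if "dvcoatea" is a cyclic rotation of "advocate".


Word: "advocate", Candidate: "dvcoatea"
Method: check if candidate is substring of word+word
"advocateadvocate" contains "dvcoatea"? No
Is rotation = No


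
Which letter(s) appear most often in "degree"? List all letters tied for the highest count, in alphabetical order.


Word: "degree"
Letter counts:
  'd': 1
  'e': 3
  'g': 1
  'r': 1
Maximum count = 3
Most frequent = 'e' (3 times each)


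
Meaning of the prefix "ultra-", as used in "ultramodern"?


Prefix: ultra-
Example: ultramodern = ultra- + modern
Meaning = beyond


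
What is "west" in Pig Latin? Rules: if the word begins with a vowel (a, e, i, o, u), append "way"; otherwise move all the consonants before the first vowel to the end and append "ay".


Word: "west"
Starts with consonant(s) → move to end, add 'ay'
Consonant cluster: "w"
Pig Latin = "estway"


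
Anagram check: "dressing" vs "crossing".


Word 1: "dressing" → sorted: deginrss
Word 2: "crossing" → sorted: cginorss
Same letters? deginrss != cginorss
Anagram = No


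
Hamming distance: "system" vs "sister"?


Comparing character by character (same length = 6):
  Pos 0: 's' vs 's' =
  Pos 1: 'y' vs 'i' !=
  Pos 2: 's' vs 's' =
  Pos 3: 't' vs 't' =
  Pos 4: 'e' vs 'e' =
  Pos 5: 'm' vs 'r' !=
Hamming distance = 2


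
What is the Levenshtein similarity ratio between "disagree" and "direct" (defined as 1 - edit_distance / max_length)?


Word 1: "disagree" (length 8)
Word 2: "direct" (length 6)
One optimal edit sequence:
  1. keep 'd'
  2. keep 'i'
  3. delete 's'  (+1)
  4. delete 'a'  (+1)
  5. delete 'g'  (+1)
  6. keep 'r'
  7. keep 'e'
  8. insert 'c'  (+1)
  9. substitute 'e' -> 't'  (+1)
Edit distance = 5
Max length = max(8, 6) = 8
Similarity = 1 - 5/8
= 0.3750


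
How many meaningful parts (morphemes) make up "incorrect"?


Word: "incorrect"
Morphemes: in- | correct
Each morpheme carries meaning
= 2 morphemes


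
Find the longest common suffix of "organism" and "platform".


Word 1: "organism"
Word 2: "platform"
Comparing from end:
  Pos -1: 'm' == 'm'
  Pos -2: 's' != 'r' (stop)
LCS = "m" (length 1)


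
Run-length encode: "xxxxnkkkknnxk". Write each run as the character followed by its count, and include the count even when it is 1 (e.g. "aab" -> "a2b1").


String: "xxxxnkkkknnxk"
Scanning for consecutive runs:
  'x' x 4
  'n' x 1
  'k' x 4
  'n' x 2
  'x' x 1
  'k' x 1
RLE = "x4n1k4n2x1k1"


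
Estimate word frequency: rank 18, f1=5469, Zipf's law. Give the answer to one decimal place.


Zipf's law: f(r) = f(1) / r
f(1) = 5469
f(18) = 5469 / 18
= 303.8 occurrences


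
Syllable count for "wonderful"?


Word: "wonderful"
Syllable breakdown: won-der-ful
Counting: 3 parts
= 3 syllables


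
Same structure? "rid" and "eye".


Pattern of "rid": [0, 1, 2]
Pattern of "eye": [0, 1, 0]
Patterns do not match
Same pattern = No


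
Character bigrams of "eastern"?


Word: "eastern" (length 7)
Number of bigrams = 7 - 2 + 1 = 6
  Position 0: "ea"
  Position 1: "as"
  Position 2: "st"
  Position 3: "te"
  Position 4: "er"
  Position 5: "rn"
Bigrams = "ea", "as", "st", "te", "er", "rn"


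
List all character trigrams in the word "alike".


Word: "alike" (length 5)
Number of trigrams = 5 - 3 + 1 = 3
  Position 0: "ali"
  Position 1: "lik"
  Position 2: "ike"
Trigrams = "ali", "lik", "ike"


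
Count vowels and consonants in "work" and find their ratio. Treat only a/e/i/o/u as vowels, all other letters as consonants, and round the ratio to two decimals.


Word: "work"
Vowels (a,e,i,o,u): 1
Consonants: 3
Ratio = 1/3
= 0.33


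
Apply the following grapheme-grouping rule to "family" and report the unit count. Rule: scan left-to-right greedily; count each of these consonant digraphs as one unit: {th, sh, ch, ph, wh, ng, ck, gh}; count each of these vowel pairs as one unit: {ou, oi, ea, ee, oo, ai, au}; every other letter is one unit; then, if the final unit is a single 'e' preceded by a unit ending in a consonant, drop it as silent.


Word: "family" (6 letters)
Left-to-right scan:
  [1] 'f' (letter)
  [2] 'a' (letter)
  [3] 'm' (letter)
  [4] 'i' (letter)
  [5] 'l' (letter)
  [6] 'y' (letter)
Units from scan: 6
Sound units = 6 units


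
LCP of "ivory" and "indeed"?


Word 1: "ivory"
Word 2: "indeed"
Comparing from start:
  Pos 0: 'i' == 'i'
  Pos 1: 'v' != 'n' (stop)
LCP = "i" (length 1)


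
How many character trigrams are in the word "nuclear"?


Word: "nuclear" (length 7)
Number of 3-grams = length - 3 + 1 = 7 - 3 + 1
= 5


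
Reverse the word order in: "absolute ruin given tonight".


Original: "absolute ruin given tonight"
Words (1..n): absolute | ruin | given | tonight
Reversed (n..1): tonight | given | ruin | absolute
Result = "tonight given ruin absolute"


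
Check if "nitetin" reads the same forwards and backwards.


Word: "nitetin"
Reversed: "nitetin"
Forward == Backward? nitetin == nitetin
Palindrome = Yes


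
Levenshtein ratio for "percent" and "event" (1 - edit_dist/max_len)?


Word 1: "percent" (length 7)
Word 2: "event" (length 5)
One optimal edit sequence:
  1. delete 'p'  (+1)
  2. keep 'e'
  3. delete 'r'  (+1)
  4. substitute 'c' -> 'v'  (+1)
  5. keep 'e'
  6. keep 'n'
  7. keep 't'
Edit distance = 3
Max length = max(7, 5) = 7
Similarity = 1 - 3/7
= 0.5714


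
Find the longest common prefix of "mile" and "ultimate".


Word 1: "mile"
Word 2: "ultimate"
Comparing from start:
  Pos 0: 'm' != 'u' (stop)
LCP = "" (length 0)


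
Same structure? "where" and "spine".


Pattern of "where": [0, 1, 2, 3, 2]
Pattern of "spine": [0, 1, 2, 3, 4]
Patterns do not match
Same pattern = No


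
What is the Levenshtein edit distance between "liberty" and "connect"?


Word 1: "liberty" (length 7)
Word 2: "connect" (length 7)
One optimal edit sequence (insert/delete/substitute each cost 1):
  1. insert 'c'  (+1)
  2. substitute 'l' -> 'o'  (+1)
  3. substitute 'i' -> 'n'  (+1)
  4. substitute 'b' -> 'n'  (+1)
  5. keep 'e'
  6. substitute 'r' -> 'c'  (+1)
  7. keep 't'
  8. delete 'y'  (+1)
Total edit operations: 6
Edit distance = 6


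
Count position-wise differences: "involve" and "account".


Comparing character by character (same length = 7):
  Pos 0: 'i' vs 'a' !=
  Pos 1: 'n' vs 'c' !=
  Pos 2: 'v' vs 'c' !=
  Pos 3: 'o' vs 'o' =
  Pos 4: 'l' vs 'u' !=
  Pos 5: 'v' vs 'n' !=
  Pos 6: 'e' vs 't' !=
Hamming distance = 6


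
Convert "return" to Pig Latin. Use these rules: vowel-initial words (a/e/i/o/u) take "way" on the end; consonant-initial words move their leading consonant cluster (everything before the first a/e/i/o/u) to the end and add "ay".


Word: "return"
Starts with consonant(s) → move to end, add 'ay'
Consonant cluster: "r"
Pig Latin = "eturnray"


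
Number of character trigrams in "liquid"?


Word: "liquid" (length 6)
Number of 3-grams = length - 3 + 1 = 6 - 3 + 1
= 4


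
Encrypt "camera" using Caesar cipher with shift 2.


Word: "camera"
Shift: 2
Each letter → (letter + shift) mod 26:
  'c' (2) + 2 = 4 → 'e'
  'a' (0) + 2 = 2 → 'c'
  'm' (12) + 2 = 14 → 'o'
  'e' (4) + 2 = 6 → 'g'
  'r' (17) + 2 = 19 → 't'
  'a' (0) + 2 = 2 → 'c'
Result = "ecogtc"


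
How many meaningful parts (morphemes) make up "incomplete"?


Word: "incomplete"
Morphemes: in- / complete
Each morpheme carries meaning
= 2 morphemes


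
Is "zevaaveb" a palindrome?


Word: "zevaaveb"
Reversed: "bevaavez"
Forward == Backward? zevaaveb != bevaavez
Palindrome = No


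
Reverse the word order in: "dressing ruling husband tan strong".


Original: "dressing ruling husband tan strong"
Words (1..n): dressing | ruling | husband | tan | strong
Reversed (n..1): strong | tan | husband | ruling | dressing
Result = "strong tan husband ruling dressing"


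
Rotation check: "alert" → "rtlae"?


Word: "alert", Candidate: "rtlae"
Method: check if candidate is substring of word+word
"alertalert" contains "rtlae"? No
Is rotation = No


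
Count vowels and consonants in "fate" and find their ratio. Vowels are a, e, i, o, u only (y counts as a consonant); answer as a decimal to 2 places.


Word: "fate"
Vowels (a,e,i,o,u): 2
Consonants: 2
Ratio = 2/2
= 1.00


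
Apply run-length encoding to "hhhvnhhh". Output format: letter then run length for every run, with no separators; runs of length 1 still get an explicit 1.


String: "hhhvnhhh"
Scanning for consecutive runs:
  'h' x 3
  'v' x 1
  'n' x 1
  'h' x 3
RLE = "h3v1n1h3"


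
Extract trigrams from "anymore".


Word: "anymore" (length 7)
Number of trigrams = 7 - 3 + 1 = 5
  Position 0: "any"
  Position 1: "nym"
  Position 2: "ymo"
  Position 3: "mor"
  Position 4: "ore"
Trigrams = "any", "nym", "ymo", "mor", "ore"


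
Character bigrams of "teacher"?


Word: "teacher" (length 7)
Number of bigrams = 7 - 2 + 1 = 6
  Position 0: "te"
  Position 1: "ea"
  Position 2: "ac"
  Position 3: "ch"
  Position 4: "he"
  Position 5: "er"
Bigrams = "te", "ea", "ac", "ch", "he", "er"


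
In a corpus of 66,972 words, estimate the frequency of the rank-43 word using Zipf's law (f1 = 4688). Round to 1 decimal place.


Zipf's law: f(r) = f(1) / r
f(1) = 4688
f(43) = 4688 / 43
= 109.0 occurrences


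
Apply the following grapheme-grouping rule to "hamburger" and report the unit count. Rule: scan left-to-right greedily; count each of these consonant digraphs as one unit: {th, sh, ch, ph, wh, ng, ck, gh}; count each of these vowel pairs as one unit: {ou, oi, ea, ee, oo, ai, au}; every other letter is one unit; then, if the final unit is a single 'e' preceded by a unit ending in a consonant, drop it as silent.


Word: "hamburger" (9 letters)
Left-to-right scan:
  1. 'h' (letter)
  2. 'a' (letter)
  3. 'm' (letter)
  4. 'b' (letter)
  5. 'u' (letter)
  6. 'r' (letter)
  7. 'g' (letter)
  8. 'e' (letter)
  9. 'r' (letter)
Units from scan: 9
Sound units = 9 units


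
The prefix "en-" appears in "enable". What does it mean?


Prefix: en-
Example: enable = en- + able
Meaning = cause to / put into


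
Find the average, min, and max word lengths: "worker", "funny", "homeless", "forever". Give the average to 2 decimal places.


Lengths: "worker"=6, "funny"=5, "homeless"=8, "forever"=7
Sum = 26, Count = 4
Average = 26/4 = 6.50
= avg=6.50, min=5, max=8


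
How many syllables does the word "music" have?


Word: "music"
Syllable breakdown: mu-sic
Counting: 2 parts
= 2 syllables


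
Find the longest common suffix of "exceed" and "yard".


Word 1: "exceed"
Word 2: "yard"
Comparing from end:
  Pos -1: 'd' == 'd'
  Pos -2: 'e' != 'r' (stop)
LCS = "d" (length 1)


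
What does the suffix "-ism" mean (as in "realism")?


Suffix: -ism
Example: realism (real + -ism)
Meaning = belief / practice


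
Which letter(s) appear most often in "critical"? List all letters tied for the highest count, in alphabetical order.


Word: "critical"
Letter counts:
  'a': 1
  'c': 2
  'i': 2
  'l': 1
  'r': 1
  't': 1
Maximum count = 2
Most frequent = 'c', 'i' (2 times each)


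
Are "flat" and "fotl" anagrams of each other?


Word 1: "flat" → sorted: aflt
Word 2: "fotl" → sorted: flot
Same letters? aflt != flot
Anagram = No


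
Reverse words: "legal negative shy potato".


Original: "legal negative shy potato"
Words (1..n): legal | negative | shy | potato
Reversed (n..1): potato | shy | negative | legal
Result = "potato shy negative legal"


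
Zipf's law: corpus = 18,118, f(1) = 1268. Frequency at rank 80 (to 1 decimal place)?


Zipf's law: f(r) = f(1) / r
f(1) = 1268
f(80) = 1268 / 80
= 15.9 occurrences


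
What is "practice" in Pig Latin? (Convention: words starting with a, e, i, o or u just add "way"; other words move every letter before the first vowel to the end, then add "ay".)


Word: "practice"
Starts with consonant(s) → move to end, add 'ay'
Consonant cluster: "pr"
Pig Latin = "acticepray"


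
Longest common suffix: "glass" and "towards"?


Word 1: "glass"
Word 2: "towards"
Comparing from end:
  Pos -1: 's' == 's'
  Pos -2: 's' != 'd' (stop)
LCS = "s" (length 1)


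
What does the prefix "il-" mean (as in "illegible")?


Prefix: il-
Example: illegible = il- + legible
Meaning = not


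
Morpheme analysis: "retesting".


Word: "retesting"
Morphemes: re- + test + -ing
Each morpheme carries meaning
= 3 morphemes


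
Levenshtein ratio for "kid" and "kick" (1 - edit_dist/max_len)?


Word 1: "kid" (length 3)
Word 2: "kick" (length 4)
One optimal edit sequence:
  1. keep 'k'
  2. keep 'i'
  3. insert 'c'  (+1)
  4. substitute 'd' -> 'k'  (+1)
Edit distance = 2
Max length = max(3, 4) = 4
Similarity = 1 - 2/4
= 0.5000


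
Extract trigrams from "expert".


Word: "expert" (length 6)
Number of trigrams = 6 - 3 + 1 = 4
  Position 0: "exp"
  Position 1: "xpe"
  Position 2: "per"
  Position 3: "ert"
Trigrams = "exp", "xpe", "per", "ert"


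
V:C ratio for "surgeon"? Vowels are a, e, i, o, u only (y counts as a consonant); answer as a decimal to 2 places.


Word: "surgeon"
Vowels (a,e,i,o,u): 3
Consonants: 4
Ratio = 3/4
= 0.75


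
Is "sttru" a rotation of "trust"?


Word: "trust", Candidate: "sttru"
Method: check if candidate is substring of word+word
"trusttrust" contains "sttru"? Yes
Is rotation = Yes


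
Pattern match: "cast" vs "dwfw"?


Pattern of "cast": [0, 1, 2, 3]
Pattern of "dwfw": [0, 1, 2, 1]
Patterns do not match
Same pattern = No


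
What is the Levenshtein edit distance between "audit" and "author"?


Word 1: "audit" (length 5)
Word 2: "author" (length 6)
One optimal edit sequence (insert/delete/substitute each cost 1):
  1. keep 'a'
  2. keep 'u'
  3. insert 't'  (+1)
  4. substitute 'd' -> 'h'  (+1)
  5. substitute 'i' -> 'o'  (+1)
  6. substitute 't' -> 'r'  (+1)
Total edit operations: 4
Edit distance = 4


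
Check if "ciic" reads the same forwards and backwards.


Word: "ciic"
Reversed: "ciic"
Forward == Backward? ciic == ciic
Palindrome = Yes


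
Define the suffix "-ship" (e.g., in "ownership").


Suffix: -ship
Example: ownership = owner + -ship
Meaning = state / position


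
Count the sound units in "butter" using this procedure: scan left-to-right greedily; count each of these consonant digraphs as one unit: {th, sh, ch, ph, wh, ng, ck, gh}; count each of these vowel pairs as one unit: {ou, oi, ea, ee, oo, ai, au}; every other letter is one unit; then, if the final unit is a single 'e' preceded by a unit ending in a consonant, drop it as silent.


Word: "butter" (6 letters)
Left-to-right scan:
  (1) 'b' (letter)
  (2) 'u' (letter)
  (3) 't' (letter)
  (4) 't' (letter)
  (5) 'e' (letter)
  (6) 'r' (letter)
Units from scan: 6
Sound units = 6 units


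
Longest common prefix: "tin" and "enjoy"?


Word 1: "tin"
Word 2: "enjoy"
Comparing from start:
  Pos 0: 't' != 'e' (stop)
LCP = "" (length 0)
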